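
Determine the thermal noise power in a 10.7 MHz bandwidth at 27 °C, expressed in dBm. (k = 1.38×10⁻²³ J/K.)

T = 27 °C + 273.15 = 300.15 K
P_n = kTB = 1.38×10⁻²³ × 300.15 × 1.07×10⁷ = 4.43×10⁻¹⁴ W
In dBm: 10 log₁₀(4.43×10⁻¹⁴ / 10⁻³) = −103.5 dBm

−103.5 dBm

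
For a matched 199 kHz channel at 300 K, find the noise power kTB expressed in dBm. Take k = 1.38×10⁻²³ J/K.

−120.8 dBm

P_n = kTB = 1.38×10⁻²³ × 300 × 1.99×10⁵ = 8.24×10⁻¹⁶ W
In dBm: 10 log₁₀(8.24×10⁻¹⁶ / 10⁻³) = −120.8 dBm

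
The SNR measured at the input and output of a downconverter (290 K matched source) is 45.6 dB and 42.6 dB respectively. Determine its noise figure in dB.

NF (dB) = SNR_in(dB) − SNR_out(dB) when the source is at T₀
NF = 45.6 − 42.6 = 3.0 dB

3.0 dB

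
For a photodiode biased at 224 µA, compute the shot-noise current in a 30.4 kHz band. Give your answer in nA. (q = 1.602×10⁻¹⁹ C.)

1.48 nA

I_n = √(2qI·B)
2qI·B = 2 × 1.602×10⁻¹⁹ × 2.24×10⁻⁴ × 3.04×10⁴ = 2.18×10⁻¹⁸ A²
I_n = √(2.18×10⁻¹⁸) = 1.48×10⁻⁹ A = 1.48 nA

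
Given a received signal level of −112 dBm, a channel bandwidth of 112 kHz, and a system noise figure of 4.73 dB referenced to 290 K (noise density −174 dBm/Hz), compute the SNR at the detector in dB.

6.8 dB

Noise floor: N = −174 + 10 log₁₀(B) + NF
10 log₁₀(1.12×10⁵) = 50.49 dB
N = −174 + 50.49 + 4.73 = −118.78 dBm
SNR = P_sig − N = −112 − (−118.78) = 6.78 dB → 6.8 dB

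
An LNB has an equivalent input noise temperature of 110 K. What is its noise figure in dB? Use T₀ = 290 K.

F = 1 + T_e/T₀ = 1 + 110/290 = 1.37931
NF = 10 log₁₀(1.37931) = 1.40 dB

1.40 dB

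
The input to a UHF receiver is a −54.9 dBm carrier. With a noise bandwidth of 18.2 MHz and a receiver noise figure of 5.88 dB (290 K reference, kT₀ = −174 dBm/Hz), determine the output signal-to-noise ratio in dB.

40.6 dB

Noise floor: N = −174 + 10 log₁₀(B) + NF
10 log₁₀(1.82×10⁷) = 72.6 dB
N = −174 + 72.6 + 5.88 = −95.52 dBm
SNR = P_sig − N = −54.9 − (−95.52) = 40.62 dB → 40.6 dB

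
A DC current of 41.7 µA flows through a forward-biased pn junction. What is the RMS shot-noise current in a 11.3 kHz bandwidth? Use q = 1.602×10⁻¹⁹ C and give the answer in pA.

I_n = √(2qI·B)
2qI·B = 2 × 1.602×10⁻¹⁹ × 4.17×10⁻⁵ × 1.13×10⁴ = 1.51×10⁻¹⁹ A²
I_n = √(1.51×10⁻¹⁹) = 3.89×10⁻¹⁰ A = 389 pA

389 pA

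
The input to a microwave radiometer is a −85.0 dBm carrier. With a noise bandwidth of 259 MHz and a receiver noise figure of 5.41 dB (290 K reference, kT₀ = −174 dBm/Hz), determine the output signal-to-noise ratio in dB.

Noise floor: N = −174 + 10 log₁₀(B) + NF
10 log₁₀(2.59×10⁸) = 84.13 dB
N = −174 + 84.13 + 5.41 = −84.46 dBm
SNR = P_sig − N = −85.0 − (−84.46) = −0.54 dB → −0.5 dB

−0.5 dB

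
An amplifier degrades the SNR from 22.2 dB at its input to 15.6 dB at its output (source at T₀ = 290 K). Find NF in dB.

NF (dB) = SNR_in(dB) − SNR_out(dB) when the source is at T₀
NF = 22.2 − 15.6 = 6.6 dB

6.6 dB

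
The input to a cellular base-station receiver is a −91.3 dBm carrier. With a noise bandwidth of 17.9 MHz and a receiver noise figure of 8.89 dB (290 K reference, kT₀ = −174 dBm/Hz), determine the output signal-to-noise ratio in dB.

1.3 dB

Noise floor: N = −174 + 10 log₁₀(B) + NF
10 log₁₀(1.79×10⁷) = 72.53 dB
N = −174 + 72.53 + 8.89 = −92.58 dBm
SNR = P_sig − N = −91.3 − (−92.58) = 1.28 dB → 1.3 dB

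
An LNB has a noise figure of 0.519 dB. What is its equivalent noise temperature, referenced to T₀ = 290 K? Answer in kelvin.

36.8 K

F = 10^(0.519/10) = 1.12694
T_e = (F − 1)·T₀ = (1.12694 − 1) × 290 = 36.8 K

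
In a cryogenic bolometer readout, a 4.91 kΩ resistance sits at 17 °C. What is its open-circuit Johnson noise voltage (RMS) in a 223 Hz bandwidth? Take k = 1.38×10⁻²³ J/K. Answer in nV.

T = 17 °C + 273.15 = 290.15 K
V_n = √(4kTRB)
4kTRB = 4 × 1.38×10⁻²³ × 290.15 × 4.91×10³ × 2.23×10² = 1.75×10⁻¹⁴ V²
V_n = √(1.75×10⁻¹⁴) = 1.32×10⁻⁷ V = 132 nV

132 nV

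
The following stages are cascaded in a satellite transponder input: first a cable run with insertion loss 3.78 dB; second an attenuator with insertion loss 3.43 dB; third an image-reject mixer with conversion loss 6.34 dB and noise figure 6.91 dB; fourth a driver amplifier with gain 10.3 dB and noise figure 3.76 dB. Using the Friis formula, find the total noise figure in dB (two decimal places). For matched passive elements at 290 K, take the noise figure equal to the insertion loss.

17.56 dB

Convert to linear (a loss of L dB is a gain of −L dB): F_i = 10^(NF_i/10), G_i = 10^(G_i,dB/10)
  Stage 1: F_1 = 10^(3.78/10) = 2.388, G_1 = 10^(−3.78/10) = 0.4188
  Stage 2: F_2 = 10^(3.43/10) = 2.203, G_2 = 10^(−3.43/10) = 0.4539
  Stage 3: F_3 = 10^(6.91/10) = 4.909, G_3 = 10^(−6.34/10) = 0.2323
  Stage 4: F_4 = 10^(3.76/10) = 2.377, G_4 = 10^(10.3/10) = 10.72
Friis cascade:
  F = 2.388 + (2.203 − 1)/0.4188 + (4.909 − 1)/0.1901 + (2.377 − 1)/0.04416 = 57.00
NF = 10 log₁₀(57.00) = 17.56 dB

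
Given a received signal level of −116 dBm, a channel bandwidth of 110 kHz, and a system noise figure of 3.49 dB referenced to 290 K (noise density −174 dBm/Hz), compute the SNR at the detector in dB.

Noise floor: N = −174 + 10 log₁₀(B) + NF
10 log₁₀(1.10×10⁵) = 50.41 dB
N = −174 + 50.41 + 3.49 = −120.10 dBm
SNR = P_sig − N = −116 − (−120.10) = 4.10 dB → 4.1 dB

4.1 dB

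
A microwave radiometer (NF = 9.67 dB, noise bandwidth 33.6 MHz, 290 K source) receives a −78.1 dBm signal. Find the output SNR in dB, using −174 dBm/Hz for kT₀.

11.0 dB

Noise floor: N = −174 + 10 log₁₀(B) + NF
10 log₁₀(3.36×10⁷) = 75.26 dB
N = −174 + 75.26 + 9.67 = −89.07 dBm
SNR = P_sig − N = −78.1 − (−89.07) = 10.97 dB → 11.0 dB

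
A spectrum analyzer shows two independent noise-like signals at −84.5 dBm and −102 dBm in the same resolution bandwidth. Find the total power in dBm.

Convert to linear, add, convert back:
P₁ = 3.55×10⁻¹² W, P₂ = 6.31×10⁻¹⁴ W
P_tot = 3.61×10⁻¹² W → 10 log₁₀(P_tot / 10⁻³) = −84.4 dBm

−84.4 dBm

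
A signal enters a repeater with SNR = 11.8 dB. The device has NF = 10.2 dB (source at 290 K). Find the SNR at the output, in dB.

1.6 dB

By definition F = SNR_in/SNR_out, so in dB: SNR_out = SNR_in − NF
SNR_out = 11.8 − 10.2 = 1.6 dB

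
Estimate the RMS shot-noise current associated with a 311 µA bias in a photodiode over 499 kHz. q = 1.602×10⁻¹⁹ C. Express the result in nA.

I_n = √(2qI·B)
2qI·B = 2 × 1.602×10⁻¹⁹ × 3.11×10⁻⁴ × 4.99×10⁵ = 4.97×10⁻¹⁷ A²
I_n = √(4.97×10⁻¹⁷) = 7.05×10⁻⁹ A = 7.05 nA

7.05 nA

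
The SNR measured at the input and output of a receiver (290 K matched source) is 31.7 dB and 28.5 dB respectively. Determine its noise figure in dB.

3.2 dB

NF (dB) = SNR_in(dB) − SNR_out(dB) when the source is at T₀
NF = 31.7 − 28.5 = 3.2 dB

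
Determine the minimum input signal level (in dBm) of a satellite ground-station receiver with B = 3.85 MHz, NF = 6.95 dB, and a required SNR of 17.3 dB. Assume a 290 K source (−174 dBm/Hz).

Sensitivity = −174 + 10 log₁₀(B) + NF + SNR_min
= −174 + 65.85 + 6.95 + 17.3
= −83.90 dBm → −83.9 dBm

−83.9 dBm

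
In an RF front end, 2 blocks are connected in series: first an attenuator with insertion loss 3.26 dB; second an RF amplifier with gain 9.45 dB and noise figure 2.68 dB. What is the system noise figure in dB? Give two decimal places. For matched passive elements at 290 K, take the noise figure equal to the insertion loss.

Convert to linear (a loss of L dB is a gain of −L dB): F_i = 10^(NF_i/10), G_i = 10^(G_i,dB/10)
  Stage 1: F_1 = 10^(3.26/10) = 2.118, G_1 = 10^(−3.26/10) = 0.4721
  Stage 2: F_2 = 10^(2.68/10) = 1.854, G_2 = 10^(9.45/10) = 8.810
Friis cascade:
  F = 2.118 + (1.854 − 1)/0.4721 = 3.926
NF = 10 log₁₀(3.926) = 5.94 dB

5.94 dB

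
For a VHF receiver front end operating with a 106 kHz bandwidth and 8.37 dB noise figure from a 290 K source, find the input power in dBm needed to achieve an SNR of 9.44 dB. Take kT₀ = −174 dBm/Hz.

−105.9 dBm

Sensitivity = −174 + 10 log₁₀(B) + NF + SNR_min
= −174 + 50.25 + 8.37 + 9.44
= −105.94 dBm → −105.9 dBm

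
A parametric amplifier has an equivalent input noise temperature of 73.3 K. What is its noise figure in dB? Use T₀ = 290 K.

F = 1 + T_e/T₀ = 1 + 73.3/290 = 1.25276
NF = 10 log₁₀(1.25276) = 0.979 dB

0.979 dB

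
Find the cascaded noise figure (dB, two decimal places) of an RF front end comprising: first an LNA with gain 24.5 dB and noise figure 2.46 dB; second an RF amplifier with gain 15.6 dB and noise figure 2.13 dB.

2.47 dB

Convert to linear (a loss of L dB is a gain of −L dB): F_i = 10^(NF_i/10), G_i = 10^(G_i,dB/10)
  Stage 1: F_1 = 10^(2.46/10) = 1.762, G_1 = 10^(24.5/10) = 281.8
  Stage 2: F_2 = 10^(2.13/10) = 1.633, G_2 = 10^(15.6/10) = 36.31
Friis cascade:
  F = 1.762 + (1.633 − 1)/281.8 = 1.764
NF = 10 log₁₀(1.764) = 2.47 dB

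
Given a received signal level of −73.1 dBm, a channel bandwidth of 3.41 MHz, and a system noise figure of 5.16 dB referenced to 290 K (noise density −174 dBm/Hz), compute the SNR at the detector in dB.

30.4 dB

Noise floor: N = −174 + 10 log₁₀(B) + NF
10 log₁₀(3.41×10⁶) = 65.33 dB
N = −174 + 65.33 + 5.16 = −103.51 dBm
SNR = P_sig − N = −73.1 − (−103.51) = 30.41 dB → 30.4 dB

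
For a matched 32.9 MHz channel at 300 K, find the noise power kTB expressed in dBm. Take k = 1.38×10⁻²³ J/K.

P_n = kTB = 1.38×10⁻²³ × 300 × 3.29×10⁷ = 1.36×10⁻¹³ W
In dBm: 10 log₁₀(1.36×10⁻¹³ / 10⁻³) = −98.7 dBm

−98.7 dBm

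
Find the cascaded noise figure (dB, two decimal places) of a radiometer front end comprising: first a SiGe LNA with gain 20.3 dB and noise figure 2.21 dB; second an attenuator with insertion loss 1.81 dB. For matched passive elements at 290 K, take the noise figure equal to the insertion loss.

Convert to linear (a loss of L dB is a gain of −L dB): F_i = 10^(NF_i/10), G_i = 10^(G_i,dB/10)
  Stage 1: F_1 = 10^(2.21/10) = 1.663, G_1 = 10^(20.3/10) = 107.2
  Stage 2: F_2 = 10^(1.81/10) = 1.517, G_2 = 10^(−1.81/10) = 0.6592
Friis cascade:
  F = 1.663 + (1.517 − 1)/107.2 = 1.668
NF = 10 log₁₀(1.668) = 2.22 dB

2.22 dB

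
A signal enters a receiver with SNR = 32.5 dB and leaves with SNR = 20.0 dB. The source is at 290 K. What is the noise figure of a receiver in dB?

12.5 dB

NF (dB) = SNR_in(dB) − SNR_out(dB) when the source is at T₀
NF = 32.5 − 20.0 = 12.5 dB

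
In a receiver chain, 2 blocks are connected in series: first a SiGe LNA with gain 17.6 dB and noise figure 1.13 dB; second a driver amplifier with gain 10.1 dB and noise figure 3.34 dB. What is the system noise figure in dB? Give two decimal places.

Convert to linear (a loss of L dB is a gain of −L dB): F_i = 10^(NF_i/10), G_i = 10^(G_i,dB/10)
  Stage 1: F_1 = 10^(1.13/10) = 1.297, G_1 = 10^(17.6/10) = 57.54
  Stage 2: F_2 = 10^(3.34/10) = 2.158, G_2 = 10^(10.1/10) = 10.23
Friis cascade:
  F = 1.297 + (2.158 − 1)/57.54 = 1.317
NF = 10 log₁₀(1.317) = 1.20 dB

1.20 dB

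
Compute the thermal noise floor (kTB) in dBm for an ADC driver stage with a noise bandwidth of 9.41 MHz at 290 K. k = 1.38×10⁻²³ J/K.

P_n = kTB = 1.38×10⁻²³ × 290 × 9.41×10⁶ = 3.77×10⁻¹⁴ W
In dBm: 10 log₁₀(3.77×10⁻¹⁴ / 10⁻³) = −104.2 dBm

−104.2 dBm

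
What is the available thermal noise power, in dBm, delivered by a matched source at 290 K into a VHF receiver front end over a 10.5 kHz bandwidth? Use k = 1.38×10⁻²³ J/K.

−133.8 dBm

P_n = kTB = 1.38×10⁻²³ × 290 × 1.05×10⁴ = 4.20×10⁻¹⁷ W
In dBm: 10 log₁₀(4.20×10⁻¹⁷ / 10⁻³) = −133.8 dBm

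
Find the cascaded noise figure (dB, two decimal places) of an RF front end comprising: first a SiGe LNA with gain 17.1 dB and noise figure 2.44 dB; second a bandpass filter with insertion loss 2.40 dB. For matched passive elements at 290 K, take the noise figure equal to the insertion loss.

2.48 dB

Convert to linear (a loss of L dB is a gain of −L dB): F_i = 10^(NF_i/10), G_i = 10^(G_i,dB/10)
  Stage 1: F_1 = 10^(2.44/10) = 1.754, G_1 = 10^(17.1/10) = 51.29
  Stage 2: F_2 = 10^(2.40/10) = 1.738, G_2 = 10^(−2.40/10) = 0.5754
Friis cascade:
  F = 1.754 + (1.738 − 1)/51.29 = 1.768
NF = 10 log₁₀(1.768) = 2.48 dB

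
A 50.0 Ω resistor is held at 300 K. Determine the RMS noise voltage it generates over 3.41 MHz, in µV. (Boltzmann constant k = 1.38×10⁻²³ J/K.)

1.68 µV

V_n = √(4kTRB)
4kTRB = 4 × 1.38×10⁻²³ × 300 × 5.00×10¹ × 3.41×10⁶ = 2.82×10⁻¹² V²
V_n = √(2.82×10⁻¹²) = 1.68×10⁻⁶ V = 1.68 µV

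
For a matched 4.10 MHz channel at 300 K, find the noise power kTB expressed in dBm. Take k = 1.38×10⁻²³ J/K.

P_n = kTB = 1.38×10⁻²³ × 300 × 4.10×10⁶ = 1.70×10⁻¹⁴ W
In dBm: 10 log₁₀(1.70×10⁻¹⁴ / 10⁻³) = −107.7 dBm

−107.7 dBm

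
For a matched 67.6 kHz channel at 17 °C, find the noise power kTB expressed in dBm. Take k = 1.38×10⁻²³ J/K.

−125.7 dBm

T = 17 °C + 273.15 = 290.15 K
P_n = kTB = 1.38×10⁻²³ × 290.15 × 6.76×10⁴ = 2.71×10⁻¹⁶ W
In dBm: 10 log₁₀(2.71×10⁻¹⁶ / 10⁻³) = −125.7 dBm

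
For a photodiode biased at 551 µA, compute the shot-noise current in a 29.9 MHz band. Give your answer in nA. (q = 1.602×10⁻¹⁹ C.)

I_n = √(2qI·B)
2qI·B = 2 × 1.602×10⁻¹⁹ × 5.51×10⁻⁴ × 2.99×10⁷ = 5.28×10⁻¹⁵ A²
I_n = √(5.28×10⁻¹⁵) = 7.27×10⁻⁸ A = 72.7 nA

72.7 nA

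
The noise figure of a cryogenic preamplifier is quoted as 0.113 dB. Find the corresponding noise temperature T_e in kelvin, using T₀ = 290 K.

F = 10^(0.113/10) = 1.02636
T_e = (F − 1)·T₀ = (1.02636 − 1) × 290 = 7.64 K

7.64 K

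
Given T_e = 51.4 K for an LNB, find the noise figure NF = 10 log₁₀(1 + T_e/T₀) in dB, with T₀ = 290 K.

0.709 dB

F = 1 + T_e/T₀ = 1 + 51.4/290 = 1.17724
NF = 10 log₁₀(1.17724) = 0.709 dB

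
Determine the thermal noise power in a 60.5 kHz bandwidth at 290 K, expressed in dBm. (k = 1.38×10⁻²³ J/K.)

−126.2 dBm

P_n = kTB = 1.38×10⁻²³ × 290 × 6.05×10⁴ = 2.42×10⁻¹⁶ W
In dBm: 10 log₁₀(2.42×10⁻¹⁶ / 10⁻³) = −126.2 dBm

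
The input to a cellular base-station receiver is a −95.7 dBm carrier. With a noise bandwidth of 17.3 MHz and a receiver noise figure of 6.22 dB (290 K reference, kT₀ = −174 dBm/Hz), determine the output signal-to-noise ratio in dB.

−0.3 dB

Noise floor: N = −174 + 10 log₁₀(B) + NF
10 log₁₀(1.73×10⁷) = 72.38 dB
N = −174 + 72.38 + 6.22 = −95.40 dBm
SNR = P_sig − N = −95.7 − (−95.40) = −0.30 dB → −0.3 dB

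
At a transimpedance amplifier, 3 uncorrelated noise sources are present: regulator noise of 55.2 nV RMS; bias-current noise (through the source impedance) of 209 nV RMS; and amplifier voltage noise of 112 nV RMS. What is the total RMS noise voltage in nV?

Uncorrelated sources add in power (mean-square): V_tot = √(ΣV_i²)
V_tot = √[(5.52×10⁻⁸)² + (2.09×10⁻⁷)² + (1.12×10⁻⁷)²] = 2.43×10⁻⁷ V = 243 nV

243 nV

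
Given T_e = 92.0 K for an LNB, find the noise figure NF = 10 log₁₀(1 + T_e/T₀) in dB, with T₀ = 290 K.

F = 1 + T_e/T₀ = 1 + 92.0/290 = 1.31724
NF = 10 log₁₀(1.31724) = 1.20 dB

1.20 dB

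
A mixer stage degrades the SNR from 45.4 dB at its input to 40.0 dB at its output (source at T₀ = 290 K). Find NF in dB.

NF (dB) = SNR_in(dB) − SNR_out(dB) when the source is at T₀
NF = 45.4 − 40.0 = 5.4 dB

5.4 dB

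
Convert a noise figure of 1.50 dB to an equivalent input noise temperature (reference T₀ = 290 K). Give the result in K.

120 K

F = 10^(1.50/10) = 1.41254
T_e = (F − 1)·T₀ = (1.41254 − 1) × 290 = 120 K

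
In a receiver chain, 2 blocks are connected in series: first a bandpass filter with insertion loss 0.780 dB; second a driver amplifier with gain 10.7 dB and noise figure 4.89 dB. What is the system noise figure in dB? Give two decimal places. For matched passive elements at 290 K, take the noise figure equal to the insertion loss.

Convert to linear (a loss of L dB is a gain of −L dB): F_i = 10^(NF_i/10), G_i = 10^(G_i,dB/10)
  Stage 1: F_1 = 10^(0.780/10) = 1.197, G_1 = 10^(−0.780/10) = 0.8356
  Stage 2: F_2 = 10^(4.89/10) = 3.083, G_2 = 10^(10.7/10) = 11.75
Friis cascade:
  F = 1.197 + (3.083 − 1)/0.8356 = 3.690
NF = 10 log₁₀(3.690) = 5.67 dB

5.67 dB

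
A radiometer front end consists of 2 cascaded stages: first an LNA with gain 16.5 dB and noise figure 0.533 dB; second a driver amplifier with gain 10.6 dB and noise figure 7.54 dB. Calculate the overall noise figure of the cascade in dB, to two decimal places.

0.92 dB

Convert to linear (a loss of L dB is a gain of −L dB): F_i = 10^(NF_i/10), G_i = 10^(G_i,dB/10)
  Stage 1: F_1 = 10^(0.533/10) = 1.131, G_1 = 10^(16.5/10) = 44.67
  Stage 2: F_2 = 10^(7.54/10) = 5.675, G_2 = 10^(10.6/10) = 11.48
Friis cascade:
  F = 1.131 + (5.675 − 1)/44.67 = 1.235
NF = 10 log₁₀(1.235) = 0.92 dB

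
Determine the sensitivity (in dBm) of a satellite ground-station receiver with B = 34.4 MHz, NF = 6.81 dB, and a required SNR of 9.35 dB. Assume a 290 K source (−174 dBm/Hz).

−82.5 dBm

Sensitivity = −174 + 10 log₁₀(B) + NF + SNR_min
= −174 + 75.37 + 6.81 + 9.35
= −82.47 dBm → −82.5 dBm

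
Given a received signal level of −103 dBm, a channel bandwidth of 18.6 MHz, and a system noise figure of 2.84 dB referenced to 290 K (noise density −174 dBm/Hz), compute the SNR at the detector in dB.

Noise floor: N = −174 + 10 log₁₀(B) + NF
10 log₁₀(1.86×10⁷) = 72.7 dB
N = −174 + 72.7 + 2.84 = −98.46 dBm
SNR = P_sig − N = −103 − (−98.46) = −4.54 dB → −4.5 dB

−4.5 dB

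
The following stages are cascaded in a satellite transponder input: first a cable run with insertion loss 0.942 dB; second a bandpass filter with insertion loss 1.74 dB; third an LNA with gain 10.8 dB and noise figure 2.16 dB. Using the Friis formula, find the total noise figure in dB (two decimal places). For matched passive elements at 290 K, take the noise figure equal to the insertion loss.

Convert to linear (a loss of L dB is a gain of −L dB): F_i = 10^(NF_i/10), G_i = 10^(G_i,dB/10)
  Stage 1: F_1 = 10^(0.942/10) = 1.242, G_1 = 10^(−0.942/10) = 0.8050
  Stage 2: F_2 = 10^(1.74/10) = 1.493, G_2 = 10^(−1.74/10) = 0.6699
  Stage 3: F_3 = 10^(2.16/10) = 1.644, G_3 = 10^(10.8/10) = 12.02
Friis cascade:
  F = 1.242 + (1.493 − 1)/0.8050 + (1.644 − 1)/0.5393 = 3.049
NF = 10 log₁₀(3.049) = 4.84 dB

4.84 dB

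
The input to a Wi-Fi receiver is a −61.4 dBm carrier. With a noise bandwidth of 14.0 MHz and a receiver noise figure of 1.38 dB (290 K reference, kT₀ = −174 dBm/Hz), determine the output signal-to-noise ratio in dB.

39.8 dB

Noise floor: N = −174 + 10 log₁₀(B) + NF
10 log₁₀(1.40×10⁷) = 71.46 dB
N = −174 + 71.46 + 1.38 = −101.16 dBm
SNR = P_sig − N = −61.4 − (−101.16) = 39.76 dB → 39.8 dB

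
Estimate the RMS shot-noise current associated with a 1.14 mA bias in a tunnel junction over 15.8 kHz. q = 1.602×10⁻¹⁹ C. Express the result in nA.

2.40 nA

I_n = √(2qI·B)
2qI·B = 2 × 1.602×10⁻¹⁹ × 1.14×10⁻³ × 1.58×10⁴ = 5.77×10⁻¹⁸ A²
I_n = √(5.77×10⁻¹⁸) = 2.40×10⁻⁹ A = 2.40 nA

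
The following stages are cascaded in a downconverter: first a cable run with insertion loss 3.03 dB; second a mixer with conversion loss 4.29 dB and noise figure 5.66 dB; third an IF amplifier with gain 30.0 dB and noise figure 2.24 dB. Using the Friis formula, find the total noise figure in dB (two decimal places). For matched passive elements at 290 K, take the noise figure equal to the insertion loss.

Convert to linear (a loss of L dB is a gain of −L dB): F_i = 10^(NF_i/10), G_i = 10^(G_i,dB/10)
  Stage 1: F_1 = 10^(3.03/10) = 2.009, G_1 = 10^(−3.03/10) = 0.4977
  Stage 2: F_2 = 10^(5.66/10) = 3.681, G_2 = 10^(−4.29/10) = 0.3724
  Stage 3: F_3 = 10^(2.24/10) = 1.675, G_3 = 10^(30.0/10) = 1000
Friis cascade:
  F = 2.009 + (3.681 − 1)/0.4977 + (1.675 − 1)/0.1854 = 11.04
NF = 10 log₁₀(11.04) = 10.43 dB

10.43 dB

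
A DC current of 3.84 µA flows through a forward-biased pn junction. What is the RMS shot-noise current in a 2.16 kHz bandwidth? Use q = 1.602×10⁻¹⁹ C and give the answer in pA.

I_n = √(2qI·B)
2qI·B = 2 × 1.602×10⁻¹⁹ × 3.84×10⁻⁶ × 2.16×10³ = 2.66×10⁻²¹ A²
I_n = √(2.66×10⁻²¹) = 5.16×10⁻¹¹ A = 51.6 pA

51.6 pA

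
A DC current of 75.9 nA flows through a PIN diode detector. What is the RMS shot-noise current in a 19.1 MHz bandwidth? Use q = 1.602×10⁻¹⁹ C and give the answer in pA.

I_n = √(2qI·B)
2qI·B = 2 × 1.602×10⁻¹⁹ × 7.59×10⁻⁸ × 1.91×10⁷ = 4.64×10⁻¹⁹ A²
I_n = √(4.64×10⁻¹⁹) = 6.82×10⁻¹⁰ A = 682 pA

682 pA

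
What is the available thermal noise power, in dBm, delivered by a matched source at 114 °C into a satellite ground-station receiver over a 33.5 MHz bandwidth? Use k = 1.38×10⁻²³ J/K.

T = 114 °C + 273.15 = 387.15 K
P_n = kTB = 1.38×10⁻²³ × 387.15 × 3.35×10⁷ = 1.79×10⁻¹³ W
In dBm: 10 log₁₀(1.79×10⁻¹³ / 10⁻³) = −97.5 dBm

−97.5 dBm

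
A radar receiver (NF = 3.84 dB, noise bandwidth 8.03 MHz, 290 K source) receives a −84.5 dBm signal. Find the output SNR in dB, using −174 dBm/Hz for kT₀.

Noise floor: N = −174 + 10 log₁₀(B) + NF
10 log₁₀(8.03×10⁶) = 69.05 dB
N = −174 + 69.05 + 3.84 = −101.11 dBm
SNR = P_sig − N = −84.5 − (−101.11) = 16.61 dB → 16.6 dB

16.6 dB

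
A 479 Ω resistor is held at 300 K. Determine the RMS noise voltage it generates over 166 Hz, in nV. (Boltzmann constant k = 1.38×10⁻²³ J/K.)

V_n = √(4kTRB)
4kTRB = 4 × 1.38×10⁻²³ × 300 × 4.79×10² × 1.66×10² = 1.32×10⁻¹⁵ V²
V_n = √(1.32×10⁻¹⁵) = 3.63×10⁻⁸ V = 36.3 nV

36.3 nV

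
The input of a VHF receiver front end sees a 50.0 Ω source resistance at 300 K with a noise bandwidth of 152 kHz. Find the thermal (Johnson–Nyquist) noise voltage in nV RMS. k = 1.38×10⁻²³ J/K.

V_n = √(4kTRB)
4kTRB = 4 × 1.38×10⁻²³ × 300 × 5.00×10¹ × 1.52×10⁵ = 1.26×10⁻¹³ V²
V_n = √(1.26×10⁻¹³) = 3.55×10⁻⁷ V = 355 nV

355 nV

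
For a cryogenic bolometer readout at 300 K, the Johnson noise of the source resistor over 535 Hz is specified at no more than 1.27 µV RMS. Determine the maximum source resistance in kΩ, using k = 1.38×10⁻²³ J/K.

Johnson–Nyquist: V_n = √(4kTRB) ⇒ R = V_n² / (4kTB)
4kTB = 4 × 1.38×10⁻²³ × 300 × 5.35×10² = 8.86×10⁻¹⁸
R = (1.27×10⁻⁶)² / 8.86×10⁻¹⁸ = 1.82×10⁵ Ω = 182 kΩ

182 kΩ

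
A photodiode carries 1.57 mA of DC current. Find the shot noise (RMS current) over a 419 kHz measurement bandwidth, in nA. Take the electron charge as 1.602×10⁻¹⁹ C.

I_n = √(2qI·B)
2qI·B = 2 × 1.602×10⁻¹⁹ × 1.57×10⁻³ × 4.19×10⁵ = 2.11×10⁻¹⁶ A²
I_n = √(2.11×10⁻¹⁶) = 1.45×10⁻⁸ A = 14.5 nA

14.5 nA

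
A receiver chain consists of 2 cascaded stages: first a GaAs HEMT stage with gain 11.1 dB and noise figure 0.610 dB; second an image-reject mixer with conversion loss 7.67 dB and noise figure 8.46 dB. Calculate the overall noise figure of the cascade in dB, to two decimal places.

Convert to linear (a loss of L dB is a gain of −L dB): F_i = 10^(NF_i/10), G_i = 10^(G_i,dB/10)
  Stage 1: F_1 = 10^(0.610/10) = 1.151, G_1 = 10^(11.1/10) = 12.88
  Stage 2: F_2 = 10^(8.46/10) = 7.015, G_2 = 10^(−7.67/10) = 0.1710
Friis cascade:
  F = 1.151 + (7.015 − 1)/12.88 = 1.618
NF = 10 log₁₀(1.618) = 2.09 dB

2.09 dB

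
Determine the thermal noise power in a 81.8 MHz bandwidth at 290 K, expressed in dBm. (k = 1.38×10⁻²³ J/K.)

P_n = kTB = 1.38×10⁻²³ × 290 × 8.18×10⁷ = 3.27×10⁻¹³ W
In dBm: 10 log₁₀(3.27×10⁻¹³ / 10⁻³) = −94.8 dBm

−94.8 dBm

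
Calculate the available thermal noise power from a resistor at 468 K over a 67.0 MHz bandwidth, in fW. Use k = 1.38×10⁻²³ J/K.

433 fW

P_n = kTB = 1.38×10⁻²³ × 468 × 6.70×10⁷ = 4.33×10⁻¹³ W = 433 fW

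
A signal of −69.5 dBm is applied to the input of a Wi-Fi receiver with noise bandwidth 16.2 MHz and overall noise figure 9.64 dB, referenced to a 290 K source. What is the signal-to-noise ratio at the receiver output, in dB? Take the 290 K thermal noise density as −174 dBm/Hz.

Noise floor: N = −174 + 10 log₁₀(B) + NF
10 log₁₀(1.62×10⁷) = 72.1 dB
N = −174 + 72.1 + 9.64 = −92.26 dBm
SNR = P_sig − N = −69.5 − (−92.26) = 22.76 dB → 22.8 dB

22.8 dB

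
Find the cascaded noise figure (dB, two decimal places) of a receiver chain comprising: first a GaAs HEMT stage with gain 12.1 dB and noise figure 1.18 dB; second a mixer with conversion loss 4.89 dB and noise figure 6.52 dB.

Convert to linear (a loss of L dB is a gain of −L dB): F_i = 10^(NF_i/10), G_i = 10^(G_i,dB/10)
  Stage 1: F_1 = 10^(1.18/10) = 1.312, G_1 = 10^(12.1/10) = 16.22
  Stage 2: F_2 = 10^(6.52/10) = 4.487, G_2 = 10^(−4.89/10) = 0.3243
Friis cascade:
  F = 1.312 + (4.487 − 1)/16.22 = 1.527
NF = 10 log₁₀(1.527) = 1.84 dB

1.84 dB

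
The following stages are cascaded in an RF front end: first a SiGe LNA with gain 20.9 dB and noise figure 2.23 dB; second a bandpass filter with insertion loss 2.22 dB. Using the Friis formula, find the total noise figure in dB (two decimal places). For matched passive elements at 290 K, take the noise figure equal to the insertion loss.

Convert to linear (a loss of L dB is a gain of −L dB): F_i = 10^(NF_i/10), G_i = 10^(G_i,dB/10)
  Stage 1: F_1 = 10^(2.23/10) = 1.671, G_1 = 10^(20.9/10) = 123.0
  Stage 2: F_2 = 10^(2.22/10) = 1.667, G_2 = 10^(−2.22/10) = 0.5998
Friis cascade:
  F = 1.671 + (1.667 − 1)/123.0 = 1.677
NF = 10 log₁₀(1.677) = 2.24 dB

2.24 dB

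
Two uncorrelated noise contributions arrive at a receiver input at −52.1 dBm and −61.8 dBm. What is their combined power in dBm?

−51.7 dBm

Convert to linear, add, convert back:
P₁ = 6.17×10⁻⁹ W, P₂ = 6.61×10⁻¹⁰ W
P_tot = 6.83×10⁻⁹ W → 10 log₁₀(P_tot / 10⁻³) = −51.7 dBm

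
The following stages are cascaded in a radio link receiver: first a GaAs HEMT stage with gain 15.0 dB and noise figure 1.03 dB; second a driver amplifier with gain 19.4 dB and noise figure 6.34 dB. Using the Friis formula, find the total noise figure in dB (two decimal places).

Convert to linear (a loss of L dB is a gain of −L dB): F_i = 10^(NF_i/10), G_i = 10^(G_i,dB/10)
  Stage 1: F_1 = 10^(1.03/10) = 1.268, G_1 = 10^(15.0/10) = 31.62
  Stage 2: F_2 = 10^(6.34/10) = 4.305, G_2 = 10^(19.4/10) = 87.10
Friis cascade:
  F = 1.268 + (4.305 − 1)/31.62 = 1.372
NF = 10 log₁₀(1.372) = 1.37 dB

1.37 dB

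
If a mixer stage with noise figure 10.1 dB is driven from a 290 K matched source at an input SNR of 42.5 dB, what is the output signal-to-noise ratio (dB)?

32.4 dB

By definition F = SNR_in/SNR_out, so in dB: SNR_out = SNR_in − NF
SNR_out = 42.5 − 10.1 = 32.4 dB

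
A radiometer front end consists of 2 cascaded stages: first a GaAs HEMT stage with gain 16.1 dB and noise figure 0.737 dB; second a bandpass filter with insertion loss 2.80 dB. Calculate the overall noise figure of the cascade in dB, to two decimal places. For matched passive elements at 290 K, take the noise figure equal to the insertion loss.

Convert to linear (a loss of L dB is a gain of −L dB): F_i = 10^(NF_i/10), G_i = 10^(G_i,dB/10)
  Stage 1: F_1 = 10^(0.737/10) = 1.185, G_1 = 10^(16.1/10) = 40.74
  Stage 2: F_2 = 10^(2.80/10) = 1.905, G_2 = 10^(−2.80/10) = 0.5248
Friis cascade:
  F = 1.185 + (1.905 − 1)/40.74 = 1.207
NF = 10 log₁₀(1.207) = 0.82 dB

0.82 dB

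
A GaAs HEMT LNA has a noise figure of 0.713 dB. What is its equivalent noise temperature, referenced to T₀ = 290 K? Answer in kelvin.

F = 10^(0.713/10) = 1.17842
T_e = (F − 1)·T₀ = (1.17842 − 1) × 290 = 51.7 K

51.7 K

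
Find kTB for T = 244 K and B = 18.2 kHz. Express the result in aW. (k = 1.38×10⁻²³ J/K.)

61.3 aW

P_n = kTB = 1.38×10⁻²³ × 244 × 1.82×10⁴ = 6.13×10⁻¹⁷ W = 61.3 aW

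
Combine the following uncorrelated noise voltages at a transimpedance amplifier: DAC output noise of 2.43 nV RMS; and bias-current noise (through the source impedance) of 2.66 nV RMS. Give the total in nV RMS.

Uncorrelated sources add in power (mean-square): V_tot = √(ΣV_i²)
V_tot = √[(2.43×10⁻⁹)² + (2.66×10⁻⁹)²] = 3.60×10⁻⁹ V = 3.60 nV

3.60 nV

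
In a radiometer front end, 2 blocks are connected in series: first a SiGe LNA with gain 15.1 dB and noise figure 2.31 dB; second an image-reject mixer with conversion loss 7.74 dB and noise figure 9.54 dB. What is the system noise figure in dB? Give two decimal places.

2.90 dB

Convert to linear (a loss of L dB is a gain of −L dB): F_i = 10^(NF_i/10), G_i = 10^(G_i,dB/10)
  Stage 1: F_1 = 10^(2.31/10) = 1.702, G_1 = 10^(15.1/10) = 32.36
  Stage 2: F_2 = 10^(9.54/10) = 8.995, G_2 = 10^(−7.74/10) = 0.1683
Friis cascade:
  F = 1.702 + (8.995 − 1)/32.36 = 1.949
NF = 10 log₁₀(1.949) = 2.90 dB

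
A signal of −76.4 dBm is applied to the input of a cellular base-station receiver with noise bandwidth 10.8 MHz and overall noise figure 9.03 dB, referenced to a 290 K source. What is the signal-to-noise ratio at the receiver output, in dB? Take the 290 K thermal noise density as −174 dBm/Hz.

Noise floor: N = −174 + 10 log₁₀(B) + NF
10 log₁₀(1.08×10⁷) = 70.33 dB
N = −174 + 70.33 + 9.03 = −94.64 dBm
SNR = P_sig − N = −76.4 − (−94.64) = 18.24 dB → 18.2 dB

18.2 dB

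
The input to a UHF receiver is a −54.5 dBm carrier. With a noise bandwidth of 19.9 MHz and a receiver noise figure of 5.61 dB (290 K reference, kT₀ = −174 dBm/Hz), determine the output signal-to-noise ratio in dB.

Noise floor: N = −174 + 10 log₁₀(B) + NF
10 log₁₀(1.99×10⁷) = 72.99 dB
N = −174 + 72.99 + 5.61 = −95.40 dBm
SNR = P_sig − N = −54.5 − (−95.40) = 40.90 dB → 40.9 dB

40.9 dB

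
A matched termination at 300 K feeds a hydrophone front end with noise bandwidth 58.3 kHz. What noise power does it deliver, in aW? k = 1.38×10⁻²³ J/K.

241 aW

P_n = kTB = 1.38×10⁻²³ × 300 × 5.83×10⁴ = 2.41×10⁻¹⁶ W = 241 aW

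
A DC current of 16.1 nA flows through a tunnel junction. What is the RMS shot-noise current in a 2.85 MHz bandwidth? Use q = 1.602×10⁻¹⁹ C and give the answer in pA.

121 pA

I_n = √(2qI·B)
2qI·B = 2 × 1.602×10⁻¹⁹ × 1.61×10⁻⁸ × 2.85×10⁶ = 1.47×10⁻²⁰ A²
I_n = √(1.47×10⁻²⁰) = 1.21×10⁻¹⁰ A = 121 pA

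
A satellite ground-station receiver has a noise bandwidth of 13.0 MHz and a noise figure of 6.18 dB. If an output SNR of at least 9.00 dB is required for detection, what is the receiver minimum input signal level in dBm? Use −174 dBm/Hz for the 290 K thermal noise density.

Sensitivity = −174 + 10 log₁₀(B) + NF + SNR_min
= −174 + 71.14 + 6.18 + 9.00
= −87.68 dBm → −87.7 dBm

−87.7 dBm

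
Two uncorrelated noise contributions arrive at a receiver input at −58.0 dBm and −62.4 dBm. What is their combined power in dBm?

−56.7 dBm

Convert to linear, add, convert back:
P₁ = 1.58×10⁻⁹ W, P₂ = 5.75×10⁻¹⁰ W
P_tot = 2.16×10⁻⁹ W → 10 log₁₀(P_tot / 10⁻³) = −56.7 dBm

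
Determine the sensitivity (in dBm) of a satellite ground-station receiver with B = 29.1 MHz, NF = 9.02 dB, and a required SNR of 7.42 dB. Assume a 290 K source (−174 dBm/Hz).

−82.9 dBm

Sensitivity = −174 + 10 log₁₀(B) + NF + SNR_min
= −174 + 74.64 + 9.02 + 7.42
= −82.92 dBm → −82.9 dBm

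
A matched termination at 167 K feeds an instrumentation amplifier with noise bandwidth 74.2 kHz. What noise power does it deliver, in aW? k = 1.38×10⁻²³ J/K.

P_n = kTB = 1.38×10⁻²³ × 167 × 7.42×10⁴ = 1.71×10⁻¹⁶ W = 171 aW

171 aW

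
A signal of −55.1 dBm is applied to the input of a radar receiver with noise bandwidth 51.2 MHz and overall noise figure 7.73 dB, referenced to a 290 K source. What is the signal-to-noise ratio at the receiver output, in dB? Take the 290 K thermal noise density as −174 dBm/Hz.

34.1 dB

Noise floor: N = −174 + 10 log₁₀(B) + NF
10 log₁₀(5.12×10⁷) = 77.09 dB
N = −174 + 77.09 + 7.73 = −89.18 dBm
SNR = P_sig − N = −55.1 − (−89.18) = 34.08 dB → 34.1 dB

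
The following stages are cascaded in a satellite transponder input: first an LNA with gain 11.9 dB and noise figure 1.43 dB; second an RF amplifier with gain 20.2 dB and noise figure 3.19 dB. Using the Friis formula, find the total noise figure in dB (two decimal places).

1.64 dB

Convert to linear (a loss of L dB is a gain of −L dB): F_i = 10^(NF_i/10), G_i = 10^(G_i,dB/10)
  Stage 1: F_1 = 10^(1.43/10) = 1.390, G_1 = 10^(11.9/10) = 15.49
  Stage 2: F_2 = 10^(3.19/10) = 2.084, G_2 = 10^(20.2/10) = 104.7
Friis cascade:
  F = 1.390 + (2.084 − 1)/15.49 = 1.460
NF = 10 log₁₀(1.460) = 1.64 dB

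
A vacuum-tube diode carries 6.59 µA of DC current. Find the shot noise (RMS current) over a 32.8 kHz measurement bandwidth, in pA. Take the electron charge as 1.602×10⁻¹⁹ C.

I_n = √(2qI·B)
2qI·B = 2 × 1.602×10⁻¹⁹ × 6.59×10⁻⁶ × 3.28×10⁴ = 6.93×10⁻²⁰ A²
I_n = √(6.93×10⁻²⁰) = 2.63×10⁻¹⁰ A = 263 pA

263 pA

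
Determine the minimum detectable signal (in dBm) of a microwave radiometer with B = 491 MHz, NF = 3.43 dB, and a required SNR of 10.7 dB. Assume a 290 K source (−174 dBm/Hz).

−73.0 dBm

Sensitivity = −174 + 10 log₁₀(B) + NF + SNR_min
= −174 + 86.91 + 3.43 + 10.7
= −72.96 dBm → −73.0 dBm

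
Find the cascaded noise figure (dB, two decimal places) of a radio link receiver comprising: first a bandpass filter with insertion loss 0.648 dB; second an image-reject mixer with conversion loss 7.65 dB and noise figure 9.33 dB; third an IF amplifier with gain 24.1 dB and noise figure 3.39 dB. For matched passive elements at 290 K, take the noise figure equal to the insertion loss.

12.54 dB

Convert to linear (a loss of L dB is a gain of −L dB): F_i = 10^(NF_i/10), G_i = 10^(G_i,dB/10)
  Stage 1: F_1 = 10^(0.648/10) = 1.161, G_1 = 10^(−0.648/10) = 0.8614
  Stage 2: F_2 = 10^(9.33/10) = 8.570, G_2 = 10^(−7.65/10) = 0.1718
  Stage 3: F_3 = 10^(3.39/10) = 2.183, G_3 = 10^(24.1/10) = 257.0
Friis cascade:
  F = 1.161 + (8.570 − 1)/0.8614 + (2.183 − 1)/0.1480 = 17.94
NF = 10 log₁₀(17.94) = 12.54 dB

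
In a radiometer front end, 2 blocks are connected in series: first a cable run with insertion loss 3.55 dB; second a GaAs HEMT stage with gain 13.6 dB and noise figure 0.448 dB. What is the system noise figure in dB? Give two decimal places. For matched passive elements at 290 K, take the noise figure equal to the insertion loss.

Convert to linear (a loss of L dB is a gain of −L dB): F_i = 10^(NF_i/10), G_i = 10^(G_i,dB/10)
  Stage 1: F_1 = 10^(3.55/10) = 2.265, G_1 = 10^(−3.55/10) = 0.4416
  Stage 2: F_2 = 10^(0.448/10) = 1.109, G_2 = 10^(13.6/10) = 22.91
Friis cascade:
  F = 2.265 + (1.109 − 1)/0.4416 = 2.511
NF = 10 log₁₀(2.511) = 4.00 dB

4.00 dB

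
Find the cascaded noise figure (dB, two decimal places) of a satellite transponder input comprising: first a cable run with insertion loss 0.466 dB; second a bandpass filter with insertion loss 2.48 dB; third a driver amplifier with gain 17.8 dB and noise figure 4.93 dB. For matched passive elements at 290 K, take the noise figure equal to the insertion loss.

7.88 dB

Convert to linear (a loss of L dB is a gain of −L dB): F_i = 10^(NF_i/10), G_i = 10^(G_i,dB/10)
  Stage 1: F_1 = 10^(0.466/10) = 1.113, G_1 = 10^(−0.466/10) = 0.8983
  Stage 2: F_2 = 10^(2.48/10) = 1.770, G_2 = 10^(−2.48/10) = 0.5649
  Stage 3: F_3 = 10^(4.93/10) = 3.112, G_3 = 10^(17.8/10) = 60.26
Friis cascade:
  F = 1.113 + (1.770 − 1)/0.8983 + (3.112 − 1)/0.5075 = 6.132
NF = 10 log₁₀(6.132) = 7.88 dB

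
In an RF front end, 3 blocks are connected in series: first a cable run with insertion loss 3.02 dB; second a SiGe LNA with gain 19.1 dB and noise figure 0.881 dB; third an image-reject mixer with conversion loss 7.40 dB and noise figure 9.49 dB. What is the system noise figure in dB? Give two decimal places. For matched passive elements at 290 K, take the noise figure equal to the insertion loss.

4.23 dB

Convert to linear (a loss of L dB is a gain of −L dB): F_i = 10^(NF_i/10), G_i = 10^(G_i,dB/10)
  Stage 1: F_1 = 10^(3.02/10) = 2.004, G_1 = 10^(−3.02/10) = 0.4989
  Stage 2: F_2 = 10^(0.881/10) = 1.225, G_2 = 10^(19.1/10) = 81.28
  Stage 3: F_3 = 10^(9.49/10) = 8.892, G_3 = 10^(−7.40/10) = 0.1820
Friis cascade:
  F = 2.004 + (1.225 − 1)/0.4989 + (8.892 − 1)/40.55 = 2.650
NF = 10 log₁₀(2.650) = 4.23 dB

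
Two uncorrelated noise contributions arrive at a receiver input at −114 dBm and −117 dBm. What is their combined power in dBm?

Convert to linear, add, convert back:
P₁ = 3.98×10⁻¹⁵ W, P₂ = 2.00×10⁻¹⁵ W
P_tot = 5.98×10⁻¹⁵ W → 10 log₁₀(P_tot / 10⁻³) = −112.2 dBm

−112.2 dBm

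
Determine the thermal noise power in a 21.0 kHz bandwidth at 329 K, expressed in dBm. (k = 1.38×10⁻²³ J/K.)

P_n = kTB = 1.38×10⁻²³ × 329 × 2.10×10⁴ = 9.53×10⁻¹⁷ W
In dBm: 10 log₁₀(9.53×10⁻¹⁷ / 10⁻³) = −130.2 dBm

−130.2 dBm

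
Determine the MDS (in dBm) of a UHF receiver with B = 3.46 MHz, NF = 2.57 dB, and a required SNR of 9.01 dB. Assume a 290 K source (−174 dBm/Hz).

Sensitivity = −174 + 10 log₁₀(B) + NF + SNR_min
= −174 + 65.39 + 2.57 + 9.01
= −97.03 dBm → −97.0 dBm

−97.0 dBm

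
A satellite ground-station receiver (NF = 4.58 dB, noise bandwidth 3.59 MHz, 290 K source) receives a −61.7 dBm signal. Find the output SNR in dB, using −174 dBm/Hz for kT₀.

42.2 dB

Noise floor: N = −174 + 10 log₁₀(B) + NF
10 log₁₀(3.59×10⁶) = 65.55 dB
N = −174 + 65.55 + 4.58 = −103.87 dBm
SNR = P_sig − N = −61.7 − (−103.87) = 42.17 dB → 42.2 dB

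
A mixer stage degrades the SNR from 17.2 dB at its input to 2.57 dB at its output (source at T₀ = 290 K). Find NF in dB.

14.63 dB

NF (dB) = SNR_in(dB) − SNR_out(dB) when the source is at T₀
NF = 17.2 − 2.57 = 14.63 dB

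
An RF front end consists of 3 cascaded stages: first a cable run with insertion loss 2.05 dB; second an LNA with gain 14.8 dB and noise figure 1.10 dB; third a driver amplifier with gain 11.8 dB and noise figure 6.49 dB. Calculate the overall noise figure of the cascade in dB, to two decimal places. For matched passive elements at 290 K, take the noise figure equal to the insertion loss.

3.52 dB

Convert to linear (a loss of L dB is a gain of −L dB): F_i = 10^(NF_i/10), G_i = 10^(G_i,dB/10)
  Stage 1: F_1 = 10^(2.05/10) = 1.603, G_1 = 10^(−2.05/10) = 0.6237
  Stage 2: F_2 = 10^(1.10/10) = 1.288, G_2 = 10^(14.8/10) = 30.20
  Stage 3: F_3 = 10^(6.49/10) = 4.457, G_3 = 10^(11.8/10) = 15.14
Friis cascade:
  F = 1.603 + (1.288 − 1)/0.6237 + (4.457 − 1)/18.84 = 2.249
NF = 10 log₁₀(2.249) = 3.52 dB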